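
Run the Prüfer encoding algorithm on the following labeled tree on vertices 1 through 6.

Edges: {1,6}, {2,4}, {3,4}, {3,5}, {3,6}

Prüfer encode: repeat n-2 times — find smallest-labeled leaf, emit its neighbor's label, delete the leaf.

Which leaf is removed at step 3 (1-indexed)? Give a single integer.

Answer: 4

Derivation:
Step 1: current leaves = {1,2,5}. Remove leaf 1 (neighbor: 6).
Step 2: current leaves = {2,5,6}. Remove leaf 2 (neighbor: 4).
Step 3: current leaves = {4,5,6}. Remove leaf 4 (neighbor: 3).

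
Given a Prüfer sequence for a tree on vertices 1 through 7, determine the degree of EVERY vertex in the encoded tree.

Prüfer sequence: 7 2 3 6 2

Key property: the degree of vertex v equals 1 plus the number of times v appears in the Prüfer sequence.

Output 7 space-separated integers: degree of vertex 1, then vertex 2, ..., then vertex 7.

Answer: 1 3 2 1 1 2 2

Derivation:
p_1 = 7: count[7] becomes 1
p_2 = 2: count[2] becomes 1
p_3 = 3: count[3] becomes 1
p_4 = 6: count[6] becomes 1
p_5 = 2: count[2] becomes 2
Degrees (1 + count): deg[1]=1+0=1, deg[2]=1+2=3, deg[3]=1+1=2, deg[4]=1+0=1, deg[5]=1+0=1, deg[6]=1+1=2, deg[7]=1+1=2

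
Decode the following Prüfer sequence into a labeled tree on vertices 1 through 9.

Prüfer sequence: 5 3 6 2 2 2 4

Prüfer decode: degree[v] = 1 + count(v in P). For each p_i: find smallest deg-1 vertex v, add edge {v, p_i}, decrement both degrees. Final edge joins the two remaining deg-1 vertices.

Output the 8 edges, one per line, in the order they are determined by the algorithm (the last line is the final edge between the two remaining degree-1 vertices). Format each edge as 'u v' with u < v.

Initial degrees: {1:1, 2:4, 3:2, 4:2, 5:2, 6:2, 7:1, 8:1, 9:1}
Step 1: smallest deg-1 vertex = 1, p_1 = 5. Add edge {1,5}. Now deg[1]=0, deg[5]=1.
Step 2: smallest deg-1 vertex = 5, p_2 = 3. Add edge {3,5}. Now deg[5]=0, deg[3]=1.
Step 3: smallest deg-1 vertex = 3, p_3 = 6. Add edge {3,6}. Now deg[3]=0, deg[6]=1.
Step 4: smallest deg-1 vertex = 6, p_4 = 2. Add edge {2,6}. Now deg[6]=0, deg[2]=3.
Step 5: smallest deg-1 vertex = 7, p_5 = 2. Add edge {2,7}. Now deg[7]=0, deg[2]=2.
Step 6: smallest deg-1 vertex = 8, p_6 = 2. Add edge {2,8}. Now deg[8]=0, deg[2]=1.
Step 7: smallest deg-1 vertex = 2, p_7 = 4. Add edge {2,4}. Now deg[2]=0, deg[4]=1.
Final: two remaining deg-1 vertices are 4, 9. Add edge {4,9}.

Answer: 1 5
3 5
3 6
2 6
2 7
2 8
2 4
4 9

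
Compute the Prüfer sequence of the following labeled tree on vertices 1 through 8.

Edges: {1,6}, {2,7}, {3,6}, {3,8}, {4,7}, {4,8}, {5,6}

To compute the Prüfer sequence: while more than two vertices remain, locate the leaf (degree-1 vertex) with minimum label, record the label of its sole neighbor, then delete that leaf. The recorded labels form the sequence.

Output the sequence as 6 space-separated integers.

Answer: 6 7 6 3 8 4

Derivation:
Step 1: leaves = {1,2,5}. Remove smallest leaf 1, emit neighbor 6.
Step 2: leaves = {2,5}. Remove smallest leaf 2, emit neighbor 7.
Step 3: leaves = {5,7}. Remove smallest leaf 5, emit neighbor 6.
Step 4: leaves = {6,7}. Remove smallest leaf 6, emit neighbor 3.
Step 5: leaves = {3,7}. Remove smallest leaf 3, emit neighbor 8.
Step 6: leaves = {7,8}. Remove smallest leaf 7, emit neighbor 4.
Done: 2 vertices remain (4, 8). Sequence = [6 7 6 3 8 4]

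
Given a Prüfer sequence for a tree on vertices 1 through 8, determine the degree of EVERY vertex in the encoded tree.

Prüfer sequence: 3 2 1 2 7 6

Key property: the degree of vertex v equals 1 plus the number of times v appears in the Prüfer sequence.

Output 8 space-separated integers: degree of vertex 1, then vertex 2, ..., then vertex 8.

p_1 = 3: count[3] becomes 1
p_2 = 2: count[2] becomes 1
p_3 = 1: count[1] becomes 1
p_4 = 2: count[2] becomes 2
p_5 = 7: count[7] becomes 1
p_6 = 6: count[6] becomes 1
Degrees (1 + count): deg[1]=1+1=2, deg[2]=1+2=3, deg[3]=1+1=2, deg[4]=1+0=1, deg[5]=1+0=1, deg[6]=1+1=2, deg[7]=1+1=2, deg[8]=1+0=1

Answer: 2 3 2 1 1 2 2 1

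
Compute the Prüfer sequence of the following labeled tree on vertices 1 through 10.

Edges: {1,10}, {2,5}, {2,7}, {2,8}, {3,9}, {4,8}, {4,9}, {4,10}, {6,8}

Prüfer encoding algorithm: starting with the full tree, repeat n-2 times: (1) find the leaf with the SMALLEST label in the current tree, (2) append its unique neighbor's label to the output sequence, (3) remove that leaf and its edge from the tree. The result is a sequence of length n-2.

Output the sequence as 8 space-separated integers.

Answer: 10 9 2 8 2 8 4 4

Derivation:
Step 1: leaves = {1,3,5,6,7}. Remove smallest leaf 1, emit neighbor 10.
Step 2: leaves = {3,5,6,7,10}. Remove smallest leaf 3, emit neighbor 9.
Step 3: leaves = {5,6,7,9,10}. Remove smallest leaf 5, emit neighbor 2.
Step 4: leaves = {6,7,9,10}. Remove smallest leaf 6, emit neighbor 8.
Step 5: leaves = {7,9,10}. Remove smallest leaf 7, emit neighbor 2.
Step 6: leaves = {2,9,10}. Remove smallest leaf 2, emit neighbor 8.
Step 7: leaves = {8,9,10}. Remove smallest leaf 8, emit neighbor 4.
Step 8: leaves = {9,10}. Remove smallest leaf 9, emit neighbor 4.
Done: 2 vertices remain (4, 10). Sequence = [10 9 2 8 2 8 4 4]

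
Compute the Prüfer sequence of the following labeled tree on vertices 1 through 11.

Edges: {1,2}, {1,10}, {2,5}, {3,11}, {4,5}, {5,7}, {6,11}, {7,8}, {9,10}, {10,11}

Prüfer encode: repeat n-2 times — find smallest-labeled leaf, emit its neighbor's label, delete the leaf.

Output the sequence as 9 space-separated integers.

Step 1: leaves = {3,4,6,8,9}. Remove smallest leaf 3, emit neighbor 11.
Step 2: leaves = {4,6,8,9}. Remove smallest leaf 4, emit neighbor 5.
Step 3: leaves = {6,8,9}. Remove smallest leaf 6, emit neighbor 11.
Step 4: leaves = {8,9,11}. Remove smallest leaf 8, emit neighbor 7.
Step 5: leaves = {7,9,11}. Remove smallest leaf 7, emit neighbor 5.
Step 6: leaves = {5,9,11}. Remove smallest leaf 5, emit neighbor 2.
Step 7: leaves = {2,9,11}. Remove smallest leaf 2, emit neighbor 1.
Step 8: leaves = {1,9,11}. Remove smallest leaf 1, emit neighbor 10.
Step 9: leaves = {9,11}. Remove smallest leaf 9, emit neighbor 10.
Done: 2 vertices remain (10, 11). Sequence = [11 5 11 7 5 2 1 10 10]

Answer: 11 5 11 7 5 2 1 10 10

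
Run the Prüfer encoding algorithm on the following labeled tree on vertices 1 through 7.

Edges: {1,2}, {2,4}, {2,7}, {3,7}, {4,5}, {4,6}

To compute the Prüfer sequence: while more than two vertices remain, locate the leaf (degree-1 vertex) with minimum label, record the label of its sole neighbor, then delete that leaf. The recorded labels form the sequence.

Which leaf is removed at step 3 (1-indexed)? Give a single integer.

Answer: 5

Derivation:
Step 1: current leaves = {1,3,5,6}. Remove leaf 1 (neighbor: 2).
Step 2: current leaves = {3,5,6}. Remove leaf 3 (neighbor: 7).
Step 3: current leaves = {5,6,7}. Remove leaf 5 (neighbor: 4).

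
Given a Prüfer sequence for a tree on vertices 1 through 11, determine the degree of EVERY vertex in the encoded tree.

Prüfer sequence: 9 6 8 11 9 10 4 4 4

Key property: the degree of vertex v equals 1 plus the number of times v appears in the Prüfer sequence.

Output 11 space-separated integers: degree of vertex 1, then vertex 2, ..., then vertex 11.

Answer: 1 1 1 4 1 2 1 2 3 2 2

Derivation:
p_1 = 9: count[9] becomes 1
p_2 = 6: count[6] becomes 1
p_3 = 8: count[8] becomes 1
p_4 = 11: count[11] becomes 1
p_5 = 9: count[9] becomes 2
p_6 = 10: count[10] becomes 1
p_7 = 4: count[4] becomes 1
p_8 = 4: count[4] becomes 2
p_9 = 4: count[4] becomes 3
Degrees (1 + count): deg[1]=1+0=1, deg[2]=1+0=1, deg[3]=1+0=1, deg[4]=1+3=4, deg[5]=1+0=1, deg[6]=1+1=2, deg[7]=1+0=1, deg[8]=1+1=2, deg[9]=1+2=3, deg[10]=1+1=2, deg[11]=1+1=2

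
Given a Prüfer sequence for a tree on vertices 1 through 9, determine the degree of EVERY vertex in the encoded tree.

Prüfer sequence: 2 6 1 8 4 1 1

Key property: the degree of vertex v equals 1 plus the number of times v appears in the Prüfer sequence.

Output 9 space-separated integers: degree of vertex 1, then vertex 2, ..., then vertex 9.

Answer: 4 2 1 2 1 2 1 2 1

Derivation:
p_1 = 2: count[2] becomes 1
p_2 = 6: count[6] becomes 1
p_3 = 1: count[1] becomes 1
p_4 = 8: count[8] becomes 1
p_5 = 4: count[4] becomes 1
p_6 = 1: count[1] becomes 2
p_7 = 1: count[1] becomes 3
Degrees (1 + count): deg[1]=1+3=4, deg[2]=1+1=2, deg[3]=1+0=1, deg[4]=1+1=2, deg[5]=1+0=1, deg[6]=1+1=2, deg[7]=1+0=1, deg[8]=1+1=2, deg[9]=1+0=1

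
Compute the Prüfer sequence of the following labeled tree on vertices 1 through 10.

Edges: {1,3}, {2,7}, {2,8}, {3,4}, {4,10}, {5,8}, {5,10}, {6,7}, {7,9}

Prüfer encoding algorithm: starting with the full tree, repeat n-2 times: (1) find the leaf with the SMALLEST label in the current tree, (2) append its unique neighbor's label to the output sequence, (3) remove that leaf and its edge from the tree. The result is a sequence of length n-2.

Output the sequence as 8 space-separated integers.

Answer: 3 4 10 7 7 2 8 5

Derivation:
Step 1: leaves = {1,6,9}. Remove smallest leaf 1, emit neighbor 3.
Step 2: leaves = {3,6,9}. Remove smallest leaf 3, emit neighbor 4.
Step 3: leaves = {4,6,9}. Remove smallest leaf 4, emit neighbor 10.
Step 4: leaves = {6,9,10}. Remove smallest leaf 6, emit neighbor 7.
Step 5: leaves = {9,10}. Remove smallest leaf 9, emit neighbor 7.
Step 6: leaves = {7,10}. Remove smallest leaf 7, emit neighbor 2.
Step 7: leaves = {2,10}. Remove smallest leaf 2, emit neighbor 8.
Step 8: leaves = {8,10}. Remove smallest leaf 8, emit neighbor 5.
Done: 2 vertices remain (5, 10). Sequence = [3 4 10 7 7 2 8 5]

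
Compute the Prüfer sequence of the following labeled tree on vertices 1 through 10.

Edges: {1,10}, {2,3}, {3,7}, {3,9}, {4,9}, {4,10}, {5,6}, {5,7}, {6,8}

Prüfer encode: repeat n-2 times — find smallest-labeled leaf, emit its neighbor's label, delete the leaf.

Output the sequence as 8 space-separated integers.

Answer: 10 3 6 5 7 3 9 4

Derivation:
Step 1: leaves = {1,2,8}. Remove smallest leaf 1, emit neighbor 10.
Step 2: leaves = {2,8,10}. Remove smallest leaf 2, emit neighbor 3.
Step 3: leaves = {8,10}. Remove smallest leaf 8, emit neighbor 6.
Step 4: leaves = {6,10}. Remove smallest leaf 6, emit neighbor 5.
Step 5: leaves = {5,10}. Remove smallest leaf 5, emit neighbor 7.
Step 6: leaves = {7,10}. Remove smallest leaf 7, emit neighbor 3.
Step 7: leaves = {3,10}. Remove smallest leaf 3, emit neighbor 9.
Step 8: leaves = {9,10}. Remove smallest leaf 9, emit neighbor 4.
Done: 2 vertices remain (4, 10). Sequence = [10 3 6 5 7 3 9 4]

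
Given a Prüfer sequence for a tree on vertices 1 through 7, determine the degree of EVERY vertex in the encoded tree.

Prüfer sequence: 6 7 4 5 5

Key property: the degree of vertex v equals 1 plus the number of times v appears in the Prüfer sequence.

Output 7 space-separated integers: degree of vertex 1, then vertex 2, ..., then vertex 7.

p_1 = 6: count[6] becomes 1
p_2 = 7: count[7] becomes 1
p_3 = 4: count[4] becomes 1
p_4 = 5: count[5] becomes 1
p_5 = 5: count[5] becomes 2
Degrees (1 + count): deg[1]=1+0=1, deg[2]=1+0=1, deg[3]=1+0=1, deg[4]=1+1=2, deg[5]=1+2=3, deg[6]=1+1=2, deg[7]=1+1=2

Answer: 1 1 1 2 3 2 2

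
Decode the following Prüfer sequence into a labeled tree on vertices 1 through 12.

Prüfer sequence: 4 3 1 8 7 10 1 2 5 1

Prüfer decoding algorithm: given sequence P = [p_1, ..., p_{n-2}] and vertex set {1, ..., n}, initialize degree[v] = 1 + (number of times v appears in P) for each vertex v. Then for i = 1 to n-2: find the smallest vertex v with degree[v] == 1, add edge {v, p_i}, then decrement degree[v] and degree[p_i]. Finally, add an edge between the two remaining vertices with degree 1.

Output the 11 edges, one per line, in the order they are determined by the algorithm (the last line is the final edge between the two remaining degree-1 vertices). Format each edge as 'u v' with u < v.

Answer: 4 6
3 4
1 3
8 9
7 8
7 10
1 10
2 11
2 5
1 5
1 12

Derivation:
Initial degrees: {1:4, 2:2, 3:2, 4:2, 5:2, 6:1, 7:2, 8:2, 9:1, 10:2, 11:1, 12:1}
Step 1: smallest deg-1 vertex = 6, p_1 = 4. Add edge {4,6}. Now deg[6]=0, deg[4]=1.
Step 2: smallest deg-1 vertex = 4, p_2 = 3. Add edge {3,4}. Now deg[4]=0, deg[3]=1.
Step 3: smallest deg-1 vertex = 3, p_3 = 1. Add edge {1,3}. Now deg[3]=0, deg[1]=3.
Step 4: smallest deg-1 vertex = 9, p_4 = 8. Add edge {8,9}. Now deg[9]=0, deg[8]=1.
Step 5: smallest deg-1 vertex = 8, p_5 = 7. Add edge {7,8}. Now deg[8]=0, deg[7]=1.
Step 6: smallest deg-1 vertex = 7, p_6 = 10. Add edge {7,10}. Now deg[7]=0, deg[10]=1.
Step 7: smallest deg-1 vertex = 10, p_7 = 1. Add edge {1,10}. Now deg[10]=0, deg[1]=2.
Step 8: smallest deg-1 vertex = 11, p_8 = 2. Add edge {2,11}. Now deg[11]=0, deg[2]=1.
Step 9: smallest deg-1 vertex = 2, p_9 = 5. Add edge {2,5}. Now deg[2]=0, deg[5]=1.
Step 10: smallest deg-1 vertex = 5, p_10 = 1. Add edge {1,5}. Now deg[5]=0, deg[1]=1.
Final: two remaining deg-1 vertices are 1, 12. Add edge {1,12}.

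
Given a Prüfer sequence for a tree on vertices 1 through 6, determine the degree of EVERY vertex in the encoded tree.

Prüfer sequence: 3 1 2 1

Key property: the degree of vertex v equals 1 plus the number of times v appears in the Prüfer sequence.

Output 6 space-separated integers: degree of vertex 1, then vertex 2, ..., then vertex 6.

p_1 = 3: count[3] becomes 1
p_2 = 1: count[1] becomes 1
p_3 = 2: count[2] becomes 1
p_4 = 1: count[1] becomes 2
Degrees (1 + count): deg[1]=1+2=3, deg[2]=1+1=2, deg[3]=1+1=2, deg[4]=1+0=1, deg[5]=1+0=1, deg[6]=1+0=1

Answer: 3 2 2 1 1 1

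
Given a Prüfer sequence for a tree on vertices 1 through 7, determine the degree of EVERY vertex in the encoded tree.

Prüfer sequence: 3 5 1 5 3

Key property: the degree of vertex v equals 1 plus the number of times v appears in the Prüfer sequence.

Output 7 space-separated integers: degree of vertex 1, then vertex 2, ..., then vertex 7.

p_1 = 3: count[3] becomes 1
p_2 = 5: count[5] becomes 1
p_3 = 1: count[1] becomes 1
p_4 = 5: count[5] becomes 2
p_5 = 3: count[3] becomes 2
Degrees (1 + count): deg[1]=1+1=2, deg[2]=1+0=1, deg[3]=1+2=3, deg[4]=1+0=1, deg[5]=1+2=3, deg[6]=1+0=1, deg[7]=1+0=1

Answer: 2 1 3 1 3 1 1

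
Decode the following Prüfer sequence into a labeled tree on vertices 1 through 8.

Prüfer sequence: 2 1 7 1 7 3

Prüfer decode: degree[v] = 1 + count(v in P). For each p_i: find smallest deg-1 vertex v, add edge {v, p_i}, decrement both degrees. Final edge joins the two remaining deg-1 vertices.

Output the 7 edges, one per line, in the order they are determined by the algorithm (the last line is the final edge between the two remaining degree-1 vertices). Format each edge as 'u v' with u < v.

Initial degrees: {1:3, 2:2, 3:2, 4:1, 5:1, 6:1, 7:3, 8:1}
Step 1: smallest deg-1 vertex = 4, p_1 = 2. Add edge {2,4}. Now deg[4]=0, deg[2]=1.
Step 2: smallest deg-1 vertex = 2, p_2 = 1. Add edge {1,2}. Now deg[2]=0, deg[1]=2.
Step 3: smallest deg-1 vertex = 5, p_3 = 7. Add edge {5,7}. Now deg[5]=0, deg[7]=2.
Step 4: smallest deg-1 vertex = 6, p_4 = 1. Add edge {1,6}. Now deg[6]=0, deg[1]=1.
Step 5: smallest deg-1 vertex = 1, p_5 = 7. Add edge {1,7}. Now deg[1]=0, deg[7]=1.
Step 6: smallest deg-1 vertex = 7, p_6 = 3. Add edge {3,7}. Now deg[7]=0, deg[3]=1.
Final: two remaining deg-1 vertices are 3, 8. Add edge {3,8}.

Answer: 2 4
1 2
5 7
1 6
1 7
3 7
3 8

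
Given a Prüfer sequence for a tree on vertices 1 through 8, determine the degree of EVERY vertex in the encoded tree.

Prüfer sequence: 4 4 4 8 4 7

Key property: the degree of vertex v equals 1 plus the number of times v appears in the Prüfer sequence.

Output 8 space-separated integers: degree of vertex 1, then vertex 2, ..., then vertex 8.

p_1 = 4: count[4] becomes 1
p_2 = 4: count[4] becomes 2
p_3 = 4: count[4] becomes 3
p_4 = 8: count[8] becomes 1
p_5 = 4: count[4] becomes 4
p_6 = 7: count[7] becomes 1
Degrees (1 + count): deg[1]=1+0=1, deg[2]=1+0=1, deg[3]=1+0=1, deg[4]=1+4=5, deg[5]=1+0=1, deg[6]=1+0=1, deg[7]=1+1=2, deg[8]=1+1=2

Answer: 1 1 1 5 1 1 2 2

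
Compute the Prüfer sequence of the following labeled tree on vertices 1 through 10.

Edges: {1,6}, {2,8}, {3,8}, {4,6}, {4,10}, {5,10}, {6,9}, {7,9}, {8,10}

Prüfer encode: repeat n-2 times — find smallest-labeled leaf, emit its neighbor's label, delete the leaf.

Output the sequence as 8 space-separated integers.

Step 1: leaves = {1,2,3,5,7}. Remove smallest leaf 1, emit neighbor 6.
Step 2: leaves = {2,3,5,7}. Remove smallest leaf 2, emit neighbor 8.
Step 3: leaves = {3,5,7}. Remove smallest leaf 3, emit neighbor 8.
Step 4: leaves = {5,7,8}. Remove smallest leaf 5, emit neighbor 10.
Step 5: leaves = {7,8}. Remove smallest leaf 7, emit neighbor 9.
Step 6: leaves = {8,9}. Remove smallest leaf 8, emit neighbor 10.
Step 7: leaves = {9,10}. Remove smallest leaf 9, emit neighbor 6.
Step 8: leaves = {6,10}. Remove smallest leaf 6, emit neighbor 4.
Done: 2 vertices remain (4, 10). Sequence = [6 8 8 10 9 10 6 4]

Answer: 6 8 8 10 9 10 6 4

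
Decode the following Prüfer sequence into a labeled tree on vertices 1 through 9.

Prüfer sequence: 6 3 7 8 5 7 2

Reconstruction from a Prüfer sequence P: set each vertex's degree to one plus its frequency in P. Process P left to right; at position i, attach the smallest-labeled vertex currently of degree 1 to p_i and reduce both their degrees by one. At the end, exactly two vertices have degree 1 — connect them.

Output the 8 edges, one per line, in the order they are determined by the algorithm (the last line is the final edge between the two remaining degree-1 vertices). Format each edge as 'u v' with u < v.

Answer: 1 6
3 4
3 7
6 8
5 8
5 7
2 7
2 9

Derivation:
Initial degrees: {1:1, 2:2, 3:2, 4:1, 5:2, 6:2, 7:3, 8:2, 9:1}
Step 1: smallest deg-1 vertex = 1, p_1 = 6. Add edge {1,6}. Now deg[1]=0, deg[6]=1.
Step 2: smallest deg-1 vertex = 4, p_2 = 3. Add edge {3,4}. Now deg[4]=0, deg[3]=1.
Step 3: smallest deg-1 vertex = 3, p_3 = 7. Add edge {3,7}. Now deg[3]=0, deg[7]=2.
Step 4: smallest deg-1 vertex = 6, p_4 = 8. Add edge {6,8}. Now deg[6]=0, deg[8]=1.
Step 5: smallest deg-1 vertex = 8, p_5 = 5. Add edge {5,8}. Now deg[8]=0, deg[5]=1.
Step 6: smallest deg-1 vertex = 5, p_6 = 7. Add edge {5,7}. Now deg[5]=0, deg[7]=1.
Step 7: smallest deg-1 vertex = 7, p_7 = 2. Add edge {2,7}. Now deg[7]=0, deg[2]=1.
Final: two remaining deg-1 vertices are 2, 9. Add edge {2,9}.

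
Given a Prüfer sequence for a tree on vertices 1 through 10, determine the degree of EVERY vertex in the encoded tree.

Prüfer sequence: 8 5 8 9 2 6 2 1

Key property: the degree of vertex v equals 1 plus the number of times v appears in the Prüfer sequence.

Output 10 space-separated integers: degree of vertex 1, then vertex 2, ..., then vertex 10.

p_1 = 8: count[8] becomes 1
p_2 = 5: count[5] becomes 1
p_3 = 8: count[8] becomes 2
p_4 = 9: count[9] becomes 1
p_5 = 2: count[2] becomes 1
p_6 = 6: count[6] becomes 1
p_7 = 2: count[2] becomes 2
p_8 = 1: count[1] becomes 1
Degrees (1 + count): deg[1]=1+1=2, deg[2]=1+2=3, deg[3]=1+0=1, deg[4]=1+0=1, deg[5]=1+1=2, deg[6]=1+1=2, deg[7]=1+0=1, deg[8]=1+2=3, deg[9]=1+1=2, deg[10]=1+0=1

Answer: 2 3 1 1 2 2 1 3 2 1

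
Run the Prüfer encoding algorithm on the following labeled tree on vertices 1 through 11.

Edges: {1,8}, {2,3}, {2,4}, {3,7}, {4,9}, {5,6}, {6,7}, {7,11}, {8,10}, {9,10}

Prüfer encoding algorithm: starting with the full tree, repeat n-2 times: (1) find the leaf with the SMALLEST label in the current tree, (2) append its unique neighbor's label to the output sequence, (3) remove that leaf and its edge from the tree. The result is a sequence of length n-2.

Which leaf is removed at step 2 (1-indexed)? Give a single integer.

Step 1: current leaves = {1,5,11}. Remove leaf 1 (neighbor: 8).
Step 2: current leaves = {5,8,11}. Remove leaf 5 (neighbor: 6).

Answer: 5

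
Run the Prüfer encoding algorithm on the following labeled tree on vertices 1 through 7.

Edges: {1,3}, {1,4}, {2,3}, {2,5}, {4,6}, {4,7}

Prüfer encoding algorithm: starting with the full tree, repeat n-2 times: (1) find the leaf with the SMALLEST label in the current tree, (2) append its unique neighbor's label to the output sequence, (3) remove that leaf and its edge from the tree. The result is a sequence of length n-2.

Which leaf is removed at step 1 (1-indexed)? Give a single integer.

Step 1: current leaves = {5,6,7}. Remove leaf 5 (neighbor: 2).

Answer: 5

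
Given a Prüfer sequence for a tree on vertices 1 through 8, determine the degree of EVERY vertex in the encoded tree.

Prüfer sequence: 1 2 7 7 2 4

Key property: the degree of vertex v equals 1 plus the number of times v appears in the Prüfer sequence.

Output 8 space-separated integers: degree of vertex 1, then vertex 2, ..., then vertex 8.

Answer: 2 3 1 2 1 1 3 1

Derivation:
p_1 = 1: count[1] becomes 1
p_2 = 2: count[2] becomes 1
p_3 = 7: count[7] becomes 1
p_4 = 7: count[7] becomes 2
p_5 = 2: count[2] becomes 2
p_6 = 4: count[4] becomes 1
Degrees (1 + count): deg[1]=1+1=2, deg[2]=1+2=3, deg[3]=1+0=1, deg[4]=1+1=2, deg[5]=1+0=1, deg[6]=1+0=1, deg[7]=1+2=3, deg[8]=1+0=1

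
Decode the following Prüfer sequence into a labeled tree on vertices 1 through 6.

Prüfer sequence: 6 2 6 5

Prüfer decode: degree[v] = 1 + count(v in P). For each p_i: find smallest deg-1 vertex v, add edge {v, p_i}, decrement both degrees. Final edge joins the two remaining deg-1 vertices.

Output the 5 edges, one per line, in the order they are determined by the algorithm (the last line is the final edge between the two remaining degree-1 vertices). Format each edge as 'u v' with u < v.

Answer: 1 6
2 3
2 6
4 5
5 6

Derivation:
Initial degrees: {1:1, 2:2, 3:1, 4:1, 5:2, 6:3}
Step 1: smallest deg-1 vertex = 1, p_1 = 6. Add edge {1,6}. Now deg[1]=0, deg[6]=2.
Step 2: smallest deg-1 vertex = 3, p_2 = 2. Add edge {2,3}. Now deg[3]=0, deg[2]=1.
Step 3: smallest deg-1 vertex = 2, p_3 = 6. Add edge {2,6}. Now deg[2]=0, deg[6]=1.
Step 4: smallest deg-1 vertex = 4, p_4 = 5. Add edge {4,5}. Now deg[4]=0, deg[5]=1.
Final: two remaining deg-1 vertices are 5, 6. Add edge {5,6}.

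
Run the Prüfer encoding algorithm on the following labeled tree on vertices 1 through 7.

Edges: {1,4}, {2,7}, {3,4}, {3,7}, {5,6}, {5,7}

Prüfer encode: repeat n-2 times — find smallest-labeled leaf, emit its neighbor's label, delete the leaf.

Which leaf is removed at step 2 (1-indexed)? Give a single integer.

Answer: 2

Derivation:
Step 1: current leaves = {1,2,6}. Remove leaf 1 (neighbor: 4).
Step 2: current leaves = {2,4,6}. Remove leaf 2 (neighbor: 7).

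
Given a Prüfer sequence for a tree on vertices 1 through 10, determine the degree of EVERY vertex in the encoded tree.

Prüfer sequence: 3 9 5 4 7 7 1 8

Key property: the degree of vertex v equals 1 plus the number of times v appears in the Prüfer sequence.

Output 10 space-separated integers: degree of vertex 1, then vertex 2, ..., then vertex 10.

Answer: 2 1 2 2 2 1 3 2 2 1

Derivation:
p_1 = 3: count[3] becomes 1
p_2 = 9: count[9] becomes 1
p_3 = 5: count[5] becomes 1
p_4 = 4: count[4] becomes 1
p_5 = 7: count[7] becomes 1
p_6 = 7: count[7] becomes 2
p_7 = 1: count[1] becomes 1
p_8 = 8: count[8] becomes 1
Degrees (1 + count): deg[1]=1+1=2, deg[2]=1+0=1, deg[3]=1+1=2, deg[4]=1+1=2, deg[5]=1+1=2, deg[6]=1+0=1, deg[7]=1+2=3, deg[8]=1+1=2, deg[9]=1+1=2, deg[10]=1+0=1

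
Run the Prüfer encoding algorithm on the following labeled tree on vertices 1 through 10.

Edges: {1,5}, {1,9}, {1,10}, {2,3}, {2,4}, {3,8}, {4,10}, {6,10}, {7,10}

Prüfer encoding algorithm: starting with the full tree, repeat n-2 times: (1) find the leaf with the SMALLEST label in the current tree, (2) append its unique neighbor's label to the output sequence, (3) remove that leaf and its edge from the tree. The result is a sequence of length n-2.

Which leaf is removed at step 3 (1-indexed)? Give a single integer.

Step 1: current leaves = {5,6,7,8,9}. Remove leaf 5 (neighbor: 1).
Step 2: current leaves = {6,7,8,9}. Remove leaf 6 (neighbor: 10).
Step 3: current leaves = {7,8,9}. Remove leaf 7 (neighbor: 10).

Answer: 7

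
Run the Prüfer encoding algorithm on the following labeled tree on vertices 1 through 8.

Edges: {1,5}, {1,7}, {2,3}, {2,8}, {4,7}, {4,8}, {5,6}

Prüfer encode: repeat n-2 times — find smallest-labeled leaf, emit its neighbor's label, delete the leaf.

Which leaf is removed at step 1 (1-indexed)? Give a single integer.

Step 1: current leaves = {3,6}. Remove leaf 3 (neighbor: 2).

Answer: 3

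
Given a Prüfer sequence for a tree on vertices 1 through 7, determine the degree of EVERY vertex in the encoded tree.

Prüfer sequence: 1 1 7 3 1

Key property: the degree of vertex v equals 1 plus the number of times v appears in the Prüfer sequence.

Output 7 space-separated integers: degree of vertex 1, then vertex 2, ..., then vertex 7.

p_1 = 1: count[1] becomes 1
p_2 = 1: count[1] becomes 2
p_3 = 7: count[7] becomes 1
p_4 = 3: count[3] becomes 1
p_5 = 1: count[1] becomes 3
Degrees (1 + count): deg[1]=1+3=4, deg[2]=1+0=1, deg[3]=1+1=2, deg[4]=1+0=1, deg[5]=1+0=1, deg[6]=1+0=1, deg[7]=1+1=2

Answer: 4 1 2 1 1 1 2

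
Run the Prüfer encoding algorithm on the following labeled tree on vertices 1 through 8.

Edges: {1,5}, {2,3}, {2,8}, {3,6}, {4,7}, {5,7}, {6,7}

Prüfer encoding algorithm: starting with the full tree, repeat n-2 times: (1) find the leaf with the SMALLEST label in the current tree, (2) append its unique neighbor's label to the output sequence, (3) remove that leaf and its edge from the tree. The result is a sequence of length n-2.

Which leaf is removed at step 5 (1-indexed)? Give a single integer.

Step 1: current leaves = {1,4,8}. Remove leaf 1 (neighbor: 5).
Step 2: current leaves = {4,5,8}. Remove leaf 4 (neighbor: 7).
Step 3: current leaves = {5,8}. Remove leaf 5 (neighbor: 7).
Step 4: current leaves = {7,8}. Remove leaf 7 (neighbor: 6).
Step 5: current leaves = {6,8}. Remove leaf 6 (neighbor: 3).

Answer: 6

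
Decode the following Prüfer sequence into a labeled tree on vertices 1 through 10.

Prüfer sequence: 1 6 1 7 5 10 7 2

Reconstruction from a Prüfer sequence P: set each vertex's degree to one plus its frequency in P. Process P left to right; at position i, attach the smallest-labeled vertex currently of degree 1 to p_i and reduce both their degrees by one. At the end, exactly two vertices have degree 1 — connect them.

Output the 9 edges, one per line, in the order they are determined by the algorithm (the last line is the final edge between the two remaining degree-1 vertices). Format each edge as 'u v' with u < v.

Initial degrees: {1:3, 2:2, 3:1, 4:1, 5:2, 6:2, 7:3, 8:1, 9:1, 10:2}
Step 1: smallest deg-1 vertex = 3, p_1 = 1. Add edge {1,3}. Now deg[3]=0, deg[1]=2.
Step 2: smallest deg-1 vertex = 4, p_2 = 6. Add edge {4,6}. Now deg[4]=0, deg[6]=1.
Step 3: smallest deg-1 vertex = 6, p_3 = 1. Add edge {1,6}. Now deg[6]=0, deg[1]=1.
Step 4: smallest deg-1 vertex = 1, p_4 = 7. Add edge {1,7}. Now deg[1]=0, deg[7]=2.
Step 5: smallest deg-1 vertex = 8, p_5 = 5. Add edge {5,8}. Now deg[8]=0, deg[5]=1.
Step 6: smallest deg-1 vertex = 5, p_6 = 10. Add edge {5,10}. Now deg[5]=0, deg[10]=1.
Step 7: smallest deg-1 vertex = 9, p_7 = 7. Add edge {7,9}. Now deg[9]=0, deg[7]=1.
Step 8: smallest deg-1 vertex = 7, p_8 = 2. Add edge {2,7}. Now deg[7]=0, deg[2]=1.
Final: two remaining deg-1 vertices are 2, 10. Add edge {2,10}.

Answer: 1 3
4 6
1 6
1 7
5 8
5 10
7 9
2 7
2 10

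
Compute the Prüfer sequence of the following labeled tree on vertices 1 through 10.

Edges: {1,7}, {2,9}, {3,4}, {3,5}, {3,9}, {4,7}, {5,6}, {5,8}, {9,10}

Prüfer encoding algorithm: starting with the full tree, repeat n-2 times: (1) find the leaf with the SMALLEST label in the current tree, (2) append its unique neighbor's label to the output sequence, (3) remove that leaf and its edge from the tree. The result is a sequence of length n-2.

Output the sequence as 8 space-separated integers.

Answer: 7 9 5 4 3 5 3 9

Derivation:
Step 1: leaves = {1,2,6,8,10}. Remove smallest leaf 1, emit neighbor 7.
Step 2: leaves = {2,6,7,8,10}. Remove smallest leaf 2, emit neighbor 9.
Step 3: leaves = {6,7,8,10}. Remove smallest leaf 6, emit neighbor 5.
Step 4: leaves = {7,8,10}. Remove smallest leaf 7, emit neighbor 4.
Step 5: leaves = {4,8,10}. Remove smallest leaf 4, emit neighbor 3.
Step 6: leaves = {8,10}. Remove smallest leaf 8, emit neighbor 5.
Step 7: leaves = {5,10}. Remove smallest leaf 5, emit neighbor 3.
Step 8: leaves = {3,10}. Remove smallest leaf 3, emit neighbor 9.
Done: 2 vertices remain (9, 10). Sequence = [7 9 5 4 3 5 3 9]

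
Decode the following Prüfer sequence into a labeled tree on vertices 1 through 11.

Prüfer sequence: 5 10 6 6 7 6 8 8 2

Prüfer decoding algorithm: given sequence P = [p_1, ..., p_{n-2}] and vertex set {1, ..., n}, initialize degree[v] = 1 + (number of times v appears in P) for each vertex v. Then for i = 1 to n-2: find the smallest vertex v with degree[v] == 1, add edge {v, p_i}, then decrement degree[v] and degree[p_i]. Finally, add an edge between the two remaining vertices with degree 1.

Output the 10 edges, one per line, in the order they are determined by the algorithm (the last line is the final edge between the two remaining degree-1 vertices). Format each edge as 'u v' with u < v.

Initial degrees: {1:1, 2:2, 3:1, 4:1, 5:2, 6:4, 7:2, 8:3, 9:1, 10:2, 11:1}
Step 1: smallest deg-1 vertex = 1, p_1 = 5. Add edge {1,5}. Now deg[1]=0, deg[5]=1.
Step 2: smallest deg-1 vertex = 3, p_2 = 10. Add edge {3,10}. Now deg[3]=0, deg[10]=1.
Step 3: smallest deg-1 vertex = 4, p_3 = 6. Add edge {4,6}. Now deg[4]=0, deg[6]=3.
Step 4: smallest deg-1 vertex = 5, p_4 = 6. Add edge {5,6}. Now deg[5]=0, deg[6]=2.
Step 5: smallest deg-1 vertex = 9, p_5 = 7. Add edge {7,9}. Now deg[9]=0, deg[7]=1.
Step 6: smallest deg-1 vertex = 7, p_6 = 6. Add edge {6,7}. Now deg[7]=0, deg[6]=1.
Step 7: smallest deg-1 vertex = 6, p_7 = 8. Add edge {6,8}. Now deg[6]=0, deg[8]=2.
Step 8: smallest deg-1 vertex = 10, p_8 = 8. Add edge {8,10}. Now deg[10]=0, deg[8]=1.
Step 9: smallest deg-1 vertex = 8, p_9 = 2. Add edge {2,8}. Now deg[8]=0, deg[2]=1.
Final: two remaining deg-1 vertices are 2, 11. Add edge {2,11}.

Answer: 1 5
3 10
4 6
5 6
7 9
6 7
6 8
8 10
2 8
2 11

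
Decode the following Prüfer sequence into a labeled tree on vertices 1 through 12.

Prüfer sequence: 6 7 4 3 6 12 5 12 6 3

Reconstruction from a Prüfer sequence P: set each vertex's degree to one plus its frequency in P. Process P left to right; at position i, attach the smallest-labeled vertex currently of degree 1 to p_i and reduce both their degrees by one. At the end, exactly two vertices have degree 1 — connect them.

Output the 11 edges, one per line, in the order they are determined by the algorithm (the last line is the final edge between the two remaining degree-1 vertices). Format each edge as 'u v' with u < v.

Answer: 1 6
2 7
4 7
3 4
6 8
9 12
5 10
5 12
6 11
3 6
3 12

Derivation:
Initial degrees: {1:1, 2:1, 3:3, 4:2, 5:2, 6:4, 7:2, 8:1, 9:1, 10:1, 11:1, 12:3}
Step 1: smallest deg-1 vertex = 1, p_1 = 6. Add edge {1,6}. Now deg[1]=0, deg[6]=3.
Step 2: smallest deg-1 vertex = 2, p_2 = 7. Add edge {2,7}. Now deg[2]=0, deg[7]=1.
Step 3: smallest deg-1 vertex = 7, p_3 = 4. Add edge {4,7}. Now deg[7]=0, deg[4]=1.
Step 4: smallest deg-1 vertex = 4, p_4 = 3. Add edge {3,4}. Now deg[4]=0, deg[3]=2.
Step 5: smallest deg-1 vertex = 8, p_5 = 6. Add edge {6,8}. Now deg[8]=0, deg[6]=2.
Step 6: smallest deg-1 vertex = 9, p_6 = 12. Add edge {9,12}. Now deg[9]=0, deg[12]=2.
Step 7: smallest deg-1 vertex = 10, p_7 = 5. Add edge {5,10}. Now deg[10]=0, deg[5]=1.
Step 8: smallest deg-1 vertex = 5, p_8 = 12. Add edge {5,12}. Now deg[5]=0, deg[12]=1.
Step 9: smallest deg-1 vertex = 11, p_9 = 6. Add edge {6,11}. Now deg[11]=0, deg[6]=1.
Step 10: smallest deg-1 vertex = 6, p_10 = 3. Add edge {3,6}. Now deg[6]=0, deg[3]=1.
Final: two remaining deg-1 vertices are 3, 12. Add edge {3,12}.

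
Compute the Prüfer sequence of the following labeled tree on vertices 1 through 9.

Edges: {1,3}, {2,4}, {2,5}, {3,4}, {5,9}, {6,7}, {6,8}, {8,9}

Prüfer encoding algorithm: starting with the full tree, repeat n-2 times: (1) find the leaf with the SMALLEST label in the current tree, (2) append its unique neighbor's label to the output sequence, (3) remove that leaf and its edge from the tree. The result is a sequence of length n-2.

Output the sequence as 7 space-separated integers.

Step 1: leaves = {1,7}. Remove smallest leaf 1, emit neighbor 3.
Step 2: leaves = {3,7}. Remove smallest leaf 3, emit neighbor 4.
Step 3: leaves = {4,7}. Remove smallest leaf 4, emit neighbor 2.
Step 4: leaves = {2,7}. Remove smallest leaf 2, emit neighbor 5.
Step 5: leaves = {5,7}. Remove smallest leaf 5, emit neighbor 9.
Step 6: leaves = {7,9}. Remove smallest leaf 7, emit neighbor 6.
Step 7: leaves = {6,9}. Remove smallest leaf 6, emit neighbor 8.
Done: 2 vertices remain (8, 9). Sequence = [3 4 2 5 9 6 8]

Answer: 3 4 2 5 9 6 8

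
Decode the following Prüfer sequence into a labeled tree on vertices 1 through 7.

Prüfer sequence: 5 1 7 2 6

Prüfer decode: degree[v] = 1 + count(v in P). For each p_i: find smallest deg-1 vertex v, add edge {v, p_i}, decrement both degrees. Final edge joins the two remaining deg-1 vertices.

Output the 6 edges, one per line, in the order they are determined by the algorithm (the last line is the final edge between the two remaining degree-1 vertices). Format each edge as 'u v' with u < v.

Answer: 3 5
1 4
1 7
2 5
2 6
6 7

Derivation:
Initial degrees: {1:2, 2:2, 3:1, 4:1, 5:2, 6:2, 7:2}
Step 1: smallest deg-1 vertex = 3, p_1 = 5. Add edge {3,5}. Now deg[3]=0, deg[5]=1.
Step 2: smallest deg-1 vertex = 4, p_2 = 1. Add edge {1,4}. Now deg[4]=0, deg[1]=1.
Step 3: smallest deg-1 vertex = 1, p_3 = 7. Add edge {1,7}. Now deg[1]=0, deg[7]=1.
Step 4: smallest deg-1 vertex = 5, p_4 = 2. Add edge {2,5}. Now deg[5]=0, deg[2]=1.
Step 5: smallest deg-1 vertex = 2, p_5 = 6. Add edge {2,6}. Now deg[2]=0, deg[6]=1.
Final: two remaining deg-1 vertices are 6, 7. Add edge {6,7}.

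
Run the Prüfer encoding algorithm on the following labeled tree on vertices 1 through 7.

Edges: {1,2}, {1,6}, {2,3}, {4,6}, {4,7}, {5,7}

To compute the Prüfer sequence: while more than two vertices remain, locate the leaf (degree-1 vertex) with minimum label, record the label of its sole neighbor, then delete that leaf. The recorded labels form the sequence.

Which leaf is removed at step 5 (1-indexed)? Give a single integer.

Step 1: current leaves = {3,5}. Remove leaf 3 (neighbor: 2).
Step 2: current leaves = {2,5}. Remove leaf 2 (neighbor: 1).
Step 3: current leaves = {1,5}. Remove leaf 1 (neighbor: 6).
Step 4: current leaves = {5,6}. Remove leaf 5 (neighbor: 7).
Step 5: current leaves = {6,7}. Remove leaf 6 (neighbor: 4).

Answer: 6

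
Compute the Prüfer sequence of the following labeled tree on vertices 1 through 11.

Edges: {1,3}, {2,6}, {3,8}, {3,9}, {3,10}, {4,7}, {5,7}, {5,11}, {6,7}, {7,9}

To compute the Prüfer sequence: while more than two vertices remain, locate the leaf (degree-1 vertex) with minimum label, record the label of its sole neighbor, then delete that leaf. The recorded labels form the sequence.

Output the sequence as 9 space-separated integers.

Step 1: leaves = {1,2,4,8,10,11}. Remove smallest leaf 1, emit neighbor 3.
Step 2: leaves = {2,4,8,10,11}. Remove smallest leaf 2, emit neighbor 6.
Step 3: leaves = {4,6,8,10,11}. Remove smallest leaf 4, emit neighbor 7.
Step 4: leaves = {6,8,10,11}. Remove smallest leaf 6, emit neighbor 7.
Step 5: leaves = {8,10,11}. Remove smallest leaf 8, emit neighbor 3.
Step 6: leaves = {10,11}. Remove smallest leaf 10, emit neighbor 3.
Step 7: leaves = {3,11}. Remove smallest leaf 3, emit neighbor 9.
Step 8: leaves = {9,11}. Remove smallest leaf 9, emit neighbor 7.
Step 9: leaves = {7,11}. Remove smallest leaf 7, emit neighbor 5.
Done: 2 vertices remain (5, 11). Sequence = [3 6 7 7 3 3 9 7 5]

Answer: 3 6 7 7 3 3 9 7 5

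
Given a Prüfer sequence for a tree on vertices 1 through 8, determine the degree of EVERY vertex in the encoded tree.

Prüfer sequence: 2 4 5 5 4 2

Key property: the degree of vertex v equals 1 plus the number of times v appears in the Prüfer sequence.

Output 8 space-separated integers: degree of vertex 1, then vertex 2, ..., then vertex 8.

p_1 = 2: count[2] becomes 1
p_2 = 4: count[4] becomes 1
p_3 = 5: count[5] becomes 1
p_4 = 5: count[5] becomes 2
p_5 = 4: count[4] becomes 2
p_6 = 2: count[2] becomes 2
Degrees (1 + count): deg[1]=1+0=1, deg[2]=1+2=3, deg[3]=1+0=1, deg[4]=1+2=3, deg[5]=1+2=3, deg[6]=1+0=1, deg[7]=1+0=1, deg[8]=1+0=1

Answer: 1 3 1 3 3 1 1 1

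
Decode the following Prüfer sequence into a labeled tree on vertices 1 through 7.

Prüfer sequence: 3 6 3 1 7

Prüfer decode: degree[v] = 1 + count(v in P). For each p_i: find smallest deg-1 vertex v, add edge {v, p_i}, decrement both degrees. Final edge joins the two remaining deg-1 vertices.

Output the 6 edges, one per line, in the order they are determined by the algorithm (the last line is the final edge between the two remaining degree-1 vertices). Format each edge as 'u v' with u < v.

Answer: 2 3
4 6
3 5
1 3
1 7
6 7

Derivation:
Initial degrees: {1:2, 2:1, 3:3, 4:1, 5:1, 6:2, 7:2}
Step 1: smallest deg-1 vertex = 2, p_1 = 3. Add edge {2,3}. Now deg[2]=0, deg[3]=2.
Step 2: smallest deg-1 vertex = 4, p_2 = 6. Add edge {4,6}. Now deg[4]=0, deg[6]=1.
Step 3: smallest deg-1 vertex = 5, p_3 = 3. Add edge {3,5}. Now deg[5]=0, deg[3]=1.
Step 4: smallest deg-1 vertex = 3, p_4 = 1. Add edge {1,3}. Now deg[3]=0, deg[1]=1.
Step 5: smallest deg-1 vertex = 1, p_5 = 7. Add edge {1,7}. Now deg[1]=0, deg[7]=1.
Final: two remaining deg-1 vertices are 6, 7. Add edge {6,7}.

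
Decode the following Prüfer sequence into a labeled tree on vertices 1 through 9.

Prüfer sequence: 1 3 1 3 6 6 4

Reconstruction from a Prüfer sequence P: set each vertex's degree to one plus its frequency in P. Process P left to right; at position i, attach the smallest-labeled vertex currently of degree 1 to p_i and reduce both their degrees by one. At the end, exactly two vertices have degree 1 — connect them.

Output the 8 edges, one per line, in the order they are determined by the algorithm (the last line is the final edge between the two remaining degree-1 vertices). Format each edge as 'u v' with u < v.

Answer: 1 2
3 5
1 7
1 3
3 6
6 8
4 6
4 9

Derivation:
Initial degrees: {1:3, 2:1, 3:3, 4:2, 5:1, 6:3, 7:1, 8:1, 9:1}
Step 1: smallest deg-1 vertex = 2, p_1 = 1. Add edge {1,2}. Now deg[2]=0, deg[1]=2.
Step 2: smallest deg-1 vertex = 5, p_2 = 3. Add edge {3,5}. Now deg[5]=0, deg[3]=2.
Step 3: smallest deg-1 vertex = 7, p_3 = 1. Add edge {1,7}. Now deg[7]=0, deg[1]=1.
Step 4: smallest deg-1 vertex = 1, p_4 = 3. Add edge {1,3}. Now deg[1]=0, deg[3]=1.
Step 5: smallest deg-1 vertex = 3, p_5 = 6. Add edge {3,6}. Now deg[3]=0, deg[6]=2.
Step 6: smallest deg-1 vertex = 8, p_6 = 6. Add edge {6,8}. Now deg[8]=0, deg[6]=1.
Step 7: smallest deg-1 vertex = 6, p_7 = 4. Add edge {4,6}. Now deg[6]=0, deg[4]=1.
Final: two remaining deg-1 vertices are 4, 9. Add edge {4,9}.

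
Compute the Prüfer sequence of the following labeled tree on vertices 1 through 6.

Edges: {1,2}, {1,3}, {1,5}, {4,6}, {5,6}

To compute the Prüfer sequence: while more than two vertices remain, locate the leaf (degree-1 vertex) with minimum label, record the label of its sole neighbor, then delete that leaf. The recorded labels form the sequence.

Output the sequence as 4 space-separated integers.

Step 1: leaves = {2,3,4}. Remove smallest leaf 2, emit neighbor 1.
Step 2: leaves = {3,4}. Remove smallest leaf 3, emit neighbor 1.
Step 3: leaves = {1,4}. Remove smallest leaf 1, emit neighbor 5.
Step 4: leaves = {4,5}. Remove smallest leaf 4, emit neighbor 6.
Done: 2 vertices remain (5, 6). Sequence = [1 1 5 6]

Answer: 1 1 5 6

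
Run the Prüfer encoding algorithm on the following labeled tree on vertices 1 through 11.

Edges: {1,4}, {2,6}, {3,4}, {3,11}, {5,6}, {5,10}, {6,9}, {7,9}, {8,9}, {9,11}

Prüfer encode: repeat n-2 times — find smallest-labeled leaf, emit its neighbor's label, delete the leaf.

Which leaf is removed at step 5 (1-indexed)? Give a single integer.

Answer: 7

Derivation:
Step 1: current leaves = {1,2,7,8,10}. Remove leaf 1 (neighbor: 4).
Step 2: current leaves = {2,4,7,8,10}. Remove leaf 2 (neighbor: 6).
Step 3: current leaves = {4,7,8,10}. Remove leaf 4 (neighbor: 3).
Step 4: current leaves = {3,7,8,10}. Remove leaf 3 (neighbor: 11).
Step 5: current leaves = {7,8,10,11}. Remove leaf 7 (neighbor: 9).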